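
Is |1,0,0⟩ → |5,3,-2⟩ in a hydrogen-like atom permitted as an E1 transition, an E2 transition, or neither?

neither

Δl = 3 − 0 = +3; l_i + l_f = 3.
Δm_l = -2.
E1 (Δl = ±1, |Δm_l| ≤ 1): not satisfied.
E2 (Δl = 0,±2, l_i+l_f ≥ 2, |Δm_l| ≤ 2): not satisfied.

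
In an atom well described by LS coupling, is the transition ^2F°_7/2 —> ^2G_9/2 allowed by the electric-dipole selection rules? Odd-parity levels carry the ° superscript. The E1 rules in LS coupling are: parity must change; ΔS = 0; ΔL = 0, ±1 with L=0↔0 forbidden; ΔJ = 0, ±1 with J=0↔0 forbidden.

Parity must change: odd → even — ok.
ΔS = 0: S: 1/2 → 1/2 — ok.
ΔL = 0, ±1 (not L=0↔0): L: 3 → 4, ΔL = +1 — ok.
ΔJ = 0, ±1 (not J=0↔0): J: 7/2 → 9/2, ΔJ = +1 — ok.
All four E1 rules are satisfied.

allowed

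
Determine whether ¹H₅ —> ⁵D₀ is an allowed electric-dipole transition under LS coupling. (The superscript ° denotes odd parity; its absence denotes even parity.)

Reading off the term symbols: S 0→2, L 5→2, J 5→0, parity even→even.
ΔS = 0: S: 0 → 2 — fails.
ΔJ = 0, ±1 (not J=0↔0): J: 5 → 0, ΔJ = -5 — fails.
Parity must change: even → even — fails.
ΔL = 0, ±1 (not L=0↔0): L: 5 → 2, ΔL = -3 — fails.
Rule(s) violated: parity, ΔS, ΔL, ΔJ.

forbidden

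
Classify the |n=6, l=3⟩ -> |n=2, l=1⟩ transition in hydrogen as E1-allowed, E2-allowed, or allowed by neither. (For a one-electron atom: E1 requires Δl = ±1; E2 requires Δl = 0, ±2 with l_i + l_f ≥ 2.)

E2

Δl = 1 − 3 = -2; l_i + l_f = 4.
E1 (Δl = ±1): not satisfied.
E2 (Δl = 0,±2, l_i+l_f ≥ 2): satisfied.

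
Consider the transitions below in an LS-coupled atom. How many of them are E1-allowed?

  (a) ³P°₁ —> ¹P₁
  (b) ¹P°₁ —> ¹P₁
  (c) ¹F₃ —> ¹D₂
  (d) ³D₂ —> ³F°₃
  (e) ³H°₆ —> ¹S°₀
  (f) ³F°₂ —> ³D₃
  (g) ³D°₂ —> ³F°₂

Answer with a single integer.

3

(a) forbidden (ΔS fails)
(b) allowed
(c) forbidden (parity fails)
(d) allowed
(e) forbidden (parity, ΔS, ΔL, ΔJ fail)
(f) allowed
(g) forbidden (parity fails)
Total allowed: 3 of 7.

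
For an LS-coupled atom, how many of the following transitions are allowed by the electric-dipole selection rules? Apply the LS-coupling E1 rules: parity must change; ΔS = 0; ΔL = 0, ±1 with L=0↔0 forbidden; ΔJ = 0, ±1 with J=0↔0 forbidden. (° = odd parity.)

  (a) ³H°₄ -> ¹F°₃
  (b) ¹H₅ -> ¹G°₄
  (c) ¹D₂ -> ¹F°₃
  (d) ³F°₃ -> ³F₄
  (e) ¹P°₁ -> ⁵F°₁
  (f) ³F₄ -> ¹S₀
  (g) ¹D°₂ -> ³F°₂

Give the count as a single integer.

3

(a) forbidden (parity, ΔS, ΔL fail)
(b) allowed
(c) allowed
(d) allowed
(e) forbidden (parity, ΔS, ΔL fail)
(f) forbidden (parity, ΔS, ΔL, ΔJ fail)
(g) forbidden (parity, ΔS fail)
Total allowed: 3 of 7.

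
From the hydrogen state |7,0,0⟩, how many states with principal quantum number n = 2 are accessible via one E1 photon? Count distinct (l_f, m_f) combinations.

E1 requires Δl = ±1, so l_f ∈ {-1, 1}; with 0 ≤ l_f ≤ n_f−1 = 1, the allowed l_f values are {1}.
For l_f = 1: m_f ∈ {m_i−1, m_i, m_i+1} ∩ [−1, 1] = {-1, 0, 1} → 3 states.
Total: 3.

3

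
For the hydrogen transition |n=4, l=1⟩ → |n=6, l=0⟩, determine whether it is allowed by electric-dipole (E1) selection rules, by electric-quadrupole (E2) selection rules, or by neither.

E1

Δl = 0 − 1 = -1; l_i + l_f = 1.
E1 (Δl = ±1): satisfied.
E2 (Δl = 0,±2, l_i+l_f ≥ 2): not satisfied.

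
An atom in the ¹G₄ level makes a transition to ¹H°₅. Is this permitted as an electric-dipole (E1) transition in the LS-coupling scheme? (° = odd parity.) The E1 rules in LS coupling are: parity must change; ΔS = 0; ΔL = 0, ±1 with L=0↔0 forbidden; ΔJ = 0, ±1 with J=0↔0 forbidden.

Initial level: S=0, L=4, J=4, parity even. Final level: S=0, L=5, J=5, parity odd.
ΔS = 0: S: 0 → 0 — ok.
Parity must change: even → odd — ok.
ΔJ = 0, ±1 (not J=0↔0): J: 4 → 5, ΔJ = +1 — ok.
ΔL = 0, ±1 (not L=0↔0): L: 4 → 5, ΔL = +1 — ok.
All four E1 rules are satisfied.

allowed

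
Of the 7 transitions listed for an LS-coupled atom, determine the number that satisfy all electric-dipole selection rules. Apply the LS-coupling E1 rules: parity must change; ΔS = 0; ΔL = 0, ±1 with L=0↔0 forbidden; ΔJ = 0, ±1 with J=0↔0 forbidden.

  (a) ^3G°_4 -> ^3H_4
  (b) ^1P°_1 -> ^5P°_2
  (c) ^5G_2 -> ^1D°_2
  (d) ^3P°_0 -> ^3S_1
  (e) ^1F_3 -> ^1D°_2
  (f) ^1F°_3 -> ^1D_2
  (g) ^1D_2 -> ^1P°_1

5

(a) allowed
(b) forbidden (parity, ΔS fail)
(c) forbidden (ΔS, ΔL fail)
(d) allowed
(e) allowed
(f) allowed
(g) allowed
Total allowed: 5 of 7.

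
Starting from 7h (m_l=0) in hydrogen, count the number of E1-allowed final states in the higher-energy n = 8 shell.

E1 requires Δl = ±1, so l_f ∈ {4, 6}; with 0 ≤ l_f ≤ n_f−1 = 7, the allowed l_f values are {4, 6}.
For l_f = 4: m_f ∈ {m_i−1, m_i, m_i+1} ∩ [−4, 4] = {-1, 0, 1} → 3 states.
For l_f = 6: m_f ∈ {m_i−1, m_i, m_i+1} ∩ [−6, 6] = {-1, 0, 1} → 3 states.
Total: 6.

6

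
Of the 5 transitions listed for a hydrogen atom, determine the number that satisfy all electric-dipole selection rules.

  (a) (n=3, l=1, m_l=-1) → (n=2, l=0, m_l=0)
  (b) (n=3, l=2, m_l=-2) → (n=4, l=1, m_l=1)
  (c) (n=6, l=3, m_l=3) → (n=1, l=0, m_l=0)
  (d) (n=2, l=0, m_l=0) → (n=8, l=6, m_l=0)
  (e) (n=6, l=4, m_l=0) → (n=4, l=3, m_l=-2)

1

(a) allowed
(b) forbidden — Δm_l = +3 (E1 requires Δm_l = 0, ±1)
(c) forbidden — Δl = -3 (E1 requires Δl = ±1); Δm_l = -3 (E1 requires Δm_l = 0, ±1)
(d) forbidden — Δl = +6 (E1 requires Δl = ±1)
(e) forbidden — Δm_l = -2 (E1 requires Δm_l = 0, ±1)
Total allowed: 1 of 5.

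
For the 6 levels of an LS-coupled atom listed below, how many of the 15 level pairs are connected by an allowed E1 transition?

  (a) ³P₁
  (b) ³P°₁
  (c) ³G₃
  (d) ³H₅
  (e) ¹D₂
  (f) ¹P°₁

2

(a)–(b): allowed.
(a)–(c): forbidden (parity, ΔL, ΔJ).
(a)–(d): forbidden (parity, ΔL, ΔJ).
(a)–(e): forbidden (parity, ΔS).
(a)–(f): forbidden (ΔS).
(b)–(c): forbidden (ΔL, ΔJ).
(b)–(d): forbidden (ΔL, ΔJ).
(b)–(e): forbidden (ΔS).
(b)–(f): forbidden (parity, ΔS).
(c)–(d): forbidden (parity, ΔJ).
(c)–(e): forbidden (parity, ΔS, ΔL).
(c)–(f): forbidden (ΔS, ΔL, ΔJ).
(d)–(e): forbidden (parity, ΔS, ΔL, ΔJ).
(d)–(f): forbidden (ΔS, ΔL, ΔJ).
(e)–(f): allowed.
Allowed pairs: 2 of 15.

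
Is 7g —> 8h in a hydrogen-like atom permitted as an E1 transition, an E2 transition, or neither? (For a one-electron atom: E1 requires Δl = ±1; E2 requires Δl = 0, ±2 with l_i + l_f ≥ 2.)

E1

Δl = 5 − 4 = +1; l_i + l_f = 9.
E1 (Δl = ±1): satisfied.
E2 (Δl = 0,±2, l_i+l_f ≥ 2): not satisfied.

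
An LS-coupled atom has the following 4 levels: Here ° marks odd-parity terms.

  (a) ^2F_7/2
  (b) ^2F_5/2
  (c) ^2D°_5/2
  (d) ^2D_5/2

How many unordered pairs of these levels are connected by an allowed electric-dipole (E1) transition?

(a)–(b): forbidden (parity).
(a)–(c): allowed.
(a)–(d): forbidden (parity).
(b)–(c): allowed.
(b)–(d): forbidden (parity).
(c)–(d): allowed.
Allowed pairs: 3 of 6.

3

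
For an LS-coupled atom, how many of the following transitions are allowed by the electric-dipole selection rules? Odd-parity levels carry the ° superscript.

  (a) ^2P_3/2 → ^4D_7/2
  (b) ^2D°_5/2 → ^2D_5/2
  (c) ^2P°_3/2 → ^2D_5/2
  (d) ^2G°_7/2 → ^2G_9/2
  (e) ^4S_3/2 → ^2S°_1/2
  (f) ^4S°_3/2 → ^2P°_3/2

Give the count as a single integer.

3

(a) forbidden (parity, ΔS, ΔJ fail)
(b) allowed
(c) allowed
(d) allowed
(e) forbidden (ΔS, ΔL fail)
(f) forbidden (parity, ΔS fail)
Total allowed: 3 of 6.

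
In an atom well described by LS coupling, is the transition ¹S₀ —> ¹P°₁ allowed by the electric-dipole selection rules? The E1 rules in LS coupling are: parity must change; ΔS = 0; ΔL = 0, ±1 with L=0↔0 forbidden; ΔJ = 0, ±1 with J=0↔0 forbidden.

allowed

Initial level: S=0, L=0, J=0, parity even. Final level: S=0, L=1, J=1, parity odd.
ΔL = 0, ±1 (not L=0↔0): L: 0 → 1, ΔL = +1 — satisfied.
ΔJ = 0, ±1 (not J=0↔0): J: 0 → 1, ΔJ = +1 — satisfied.
Parity must change: even → odd — satisfied.
ΔS = 0: S: 0 → 0 — satisfied.
All four E1 rules are satisfied.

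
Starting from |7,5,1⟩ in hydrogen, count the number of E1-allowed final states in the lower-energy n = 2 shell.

E1 requires l_f ∈ {4, 6}, but neither lies in [0, 1], so no final state is reachable.
Total: 0.

0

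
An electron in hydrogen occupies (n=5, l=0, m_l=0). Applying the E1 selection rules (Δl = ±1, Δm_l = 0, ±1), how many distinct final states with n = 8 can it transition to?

E1 requires Δl = ±1, so l_f ∈ {-1, 1}; with 0 ≤ l_f ≤ n_f−1 = 7, the allowed l_f values are {1}.
For l_f = 1: m_f ∈ {m_i−1, m_i, m_i+1} ∩ [−1, 1] = {-1, 0, 1} → 3 states.
Total: 3.

3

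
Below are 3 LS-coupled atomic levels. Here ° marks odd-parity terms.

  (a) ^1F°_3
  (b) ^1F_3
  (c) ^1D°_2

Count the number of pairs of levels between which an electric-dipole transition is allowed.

2

(a)–(b): allowed.
(a)–(c): forbidden (parity).
(b)–(c): allowed.
Allowed pairs: 2 of 3.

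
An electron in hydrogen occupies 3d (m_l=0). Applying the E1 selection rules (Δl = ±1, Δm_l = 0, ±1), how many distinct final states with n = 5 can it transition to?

E1 requires Δl = ±1, so l_f ∈ {1, 3}; with 0 ≤ l_f ≤ n_f−1 = 4, the allowed l_f values are {1, 3}.
For l_f = 1: m_f ∈ {m_i−1, m_i, m_i+1} ∩ [−1, 1] = {-1, 0, 1} → 3 states.
For l_f = 3: m_f ∈ {m_i−1, m_i, m_i+1} ∩ [−3, 3] = {-1, 0, 1} → 3 states.
Total: 6.

6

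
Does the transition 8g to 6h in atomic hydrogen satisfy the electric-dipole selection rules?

allowed

Initial l = 4, final l = 5, so Δl = +1. E1 requires Δl = ±1: satisfied.
All E1 selection rules are satisfied.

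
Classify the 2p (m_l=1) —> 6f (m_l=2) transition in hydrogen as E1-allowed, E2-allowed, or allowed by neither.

E2

Δl = 3 − 1 = +2; l_i + l_f = 4.
Δm_l = +1.
E1 (Δl = ±1, |Δm_l| ≤ 1): not satisfied.
E2 (Δl = 0,±2, l_i+l_f ≥ 2, |Δm_l| ≤ 2): satisfied.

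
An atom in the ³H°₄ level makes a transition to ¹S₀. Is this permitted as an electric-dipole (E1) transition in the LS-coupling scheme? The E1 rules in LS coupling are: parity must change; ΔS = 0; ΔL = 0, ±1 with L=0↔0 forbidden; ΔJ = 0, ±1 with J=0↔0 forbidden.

Initial level: S=1, L=5, J=4, parity odd. Final level: S=0, L=0, J=0, parity even.
Parity must change: odd → even — ok.
ΔS = 0: S: 1 → 0 — fails.
ΔL = 0, ±1 (not L=0↔0): L: 5 → 0, ΔL = -5 — fails.
ΔJ = 0, ±1 (not J=0↔0): J: 4 → 0, ΔJ = -4 — fails.
Rule(s) violated: ΔS, ΔL, ΔJ.

forbidden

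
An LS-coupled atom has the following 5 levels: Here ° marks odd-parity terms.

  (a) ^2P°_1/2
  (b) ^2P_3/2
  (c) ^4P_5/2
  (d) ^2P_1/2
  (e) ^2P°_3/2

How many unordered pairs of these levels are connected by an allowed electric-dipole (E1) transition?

4

(a)–(b): allowed.
(a)–(c): forbidden (ΔS, ΔJ).
(a)–(d): allowed.
(a)–(e): forbidden (parity).
(b)–(c): forbidden (parity, ΔS).
(b)–(d): forbidden (parity).
(b)–(e): allowed.
(c)–(d): forbidden (parity, ΔS, ΔJ).
(c)–(e): forbidden (ΔS).
(d)–(e): allowed.
Allowed pairs: 4 of 10.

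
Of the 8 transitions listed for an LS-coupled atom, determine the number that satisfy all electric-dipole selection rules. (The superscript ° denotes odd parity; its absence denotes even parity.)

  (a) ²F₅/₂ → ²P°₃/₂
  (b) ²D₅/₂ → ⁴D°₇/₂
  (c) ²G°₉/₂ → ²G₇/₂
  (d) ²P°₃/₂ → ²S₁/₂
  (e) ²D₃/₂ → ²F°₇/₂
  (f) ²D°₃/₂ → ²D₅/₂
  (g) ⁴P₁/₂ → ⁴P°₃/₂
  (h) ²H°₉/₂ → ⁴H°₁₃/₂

(a) forbidden (ΔL fails)
(b) forbidden (ΔS fails)
(c) allowed
(d) allowed
(e) forbidden (ΔJ fails)
(f) allowed
(g) allowed
(h) forbidden (parity, ΔS, ΔJ fail)
Total allowed: 4 of 8.

4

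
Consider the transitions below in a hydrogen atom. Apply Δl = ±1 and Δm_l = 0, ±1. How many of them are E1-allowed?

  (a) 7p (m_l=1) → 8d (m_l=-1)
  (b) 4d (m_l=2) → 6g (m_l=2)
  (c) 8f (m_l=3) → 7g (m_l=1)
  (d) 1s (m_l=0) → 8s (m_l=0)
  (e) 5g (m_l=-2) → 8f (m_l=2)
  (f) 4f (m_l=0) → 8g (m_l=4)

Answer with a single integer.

0

(a) forbidden — Δm_l = -2 (E1 requires Δm_l = 0, ±1)
(b) forbidden — Δl = +2 (E1 requires Δl = ±1)
(c) forbidden — Δm_l = -2 (E1 requires Δm_l = 0, ±1)
(d) forbidden — Δl = +0 (E1 requires Δl = ±1)
(e) forbidden — Δm_l = +4 (E1 requires Δm_l = 0, ±1)
(f) forbidden — Δm_l = +4 (E1 requires Δm_l = 0, ±1)
Total allowed: 0 of 6.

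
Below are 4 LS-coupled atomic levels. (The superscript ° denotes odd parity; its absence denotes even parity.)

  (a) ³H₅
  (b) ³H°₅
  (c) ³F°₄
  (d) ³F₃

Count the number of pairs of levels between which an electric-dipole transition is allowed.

2

(a)–(b): allowed.
(a)–(c): forbidden (ΔL).
(a)–(d): forbidden (parity, ΔL, ΔJ).
(b)–(c): forbidden (parity, ΔL).
(b)–(d): forbidden (ΔL, ΔJ).
(c)–(d): allowed.
Allowed pairs: 2 of 6.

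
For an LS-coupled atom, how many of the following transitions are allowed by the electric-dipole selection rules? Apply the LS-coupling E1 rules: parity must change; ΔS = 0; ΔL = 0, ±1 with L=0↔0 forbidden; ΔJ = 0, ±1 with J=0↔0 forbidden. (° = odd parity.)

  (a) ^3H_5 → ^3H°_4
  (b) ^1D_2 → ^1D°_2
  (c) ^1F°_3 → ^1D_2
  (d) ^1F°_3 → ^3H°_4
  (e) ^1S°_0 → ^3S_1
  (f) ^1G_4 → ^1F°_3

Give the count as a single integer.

(a) allowed
(b) allowed
(c) allowed
(d) forbidden (parity, ΔS, ΔL fail)
(e) forbidden (ΔS, ΔL fail)
(f) allowed
Total allowed: 4 of 6.

4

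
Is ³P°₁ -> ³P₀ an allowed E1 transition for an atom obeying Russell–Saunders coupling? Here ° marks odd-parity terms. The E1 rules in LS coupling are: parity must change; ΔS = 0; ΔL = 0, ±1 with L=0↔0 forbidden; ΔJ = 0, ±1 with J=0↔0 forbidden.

allowed

Reading off the term symbols: S 1→1, L 1→1, J 1→0, parity odd→even.
Parity must change: odd → even — passes.
ΔS = 0: S: 1 → 1 — passes.
ΔL = 0, ±1 (not L=0↔0): L: 1 → 1, ΔL = +0 — passes.
ΔJ = 0, ±1 (not J=0↔0): J: 1 → 0, ΔJ = -1 — passes.
All four E1 rules are satisfied.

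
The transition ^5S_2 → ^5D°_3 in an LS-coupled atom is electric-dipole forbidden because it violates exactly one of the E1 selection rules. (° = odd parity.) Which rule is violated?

Reading off the term symbols: S 2→2, L 0→2, J 2→3, parity even→odd.
Parity must change: even → odd — ✓.
ΔS = 0: S: 2 → 2 — ✓.
ΔL = 0, ±1 (not L=0↔0): L: 0 → 2, ΔL = +2 — ✗.
ΔJ = 0, ±1 (not J=0↔0): J: 2 → 3, ΔJ = +1 — ✓.

the ΔL = 0, ±1 rule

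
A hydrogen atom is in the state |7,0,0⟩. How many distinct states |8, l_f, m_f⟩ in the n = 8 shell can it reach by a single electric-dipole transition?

3

E1 requires Δl = ±1, so l_f ∈ {-1, 1}; with 0 ≤ l_f ≤ n_f−1 = 7, the allowed l_f values are {1}.
For l_f = 1: m_f ∈ {m_i−1, m_i, m_i+1} ∩ [−1, 1] = {-1, 0, 1} → 3 states.
Total: 3.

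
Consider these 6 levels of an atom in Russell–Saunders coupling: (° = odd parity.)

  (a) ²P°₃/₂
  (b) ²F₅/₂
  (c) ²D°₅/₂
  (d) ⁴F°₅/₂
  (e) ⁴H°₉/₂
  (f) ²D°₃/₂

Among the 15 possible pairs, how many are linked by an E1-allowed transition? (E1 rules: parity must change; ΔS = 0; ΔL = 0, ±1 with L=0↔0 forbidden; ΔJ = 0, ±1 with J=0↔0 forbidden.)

2

(a)–(b): forbidden (ΔL).
(a)–(c): forbidden (parity).
(a)–(d): forbidden (parity, ΔS, ΔL).
(a)–(e): forbidden (parity, ΔS, ΔL, ΔJ).
(a)–(f): forbidden (parity).
(b)–(c): allowed.
(b)–(d): forbidden (ΔS).
(b)–(e): forbidden (ΔS, ΔL, ΔJ).
(b)–(f): allowed.
(c)–(d): forbidden (parity, ΔS).
(c)–(e): forbidden (parity, ΔS, ΔL, ΔJ).
(c)–(f): forbidden (parity).
(d)–(e): forbidden (parity, ΔL, ΔJ).
(d)–(f): forbidden (parity, ΔS).
(e)–(f): forbidden (parity, ΔS, ΔL, ΔJ).
Allowed pairs: 2 of 15.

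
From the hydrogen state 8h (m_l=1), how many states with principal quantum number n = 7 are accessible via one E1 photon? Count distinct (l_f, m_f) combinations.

E1 requires Δl = ±1, so l_f ∈ {4, 6}; with 0 ≤ l_f ≤ n_f−1 = 6, the allowed l_f values are {4, 6}.
For l_f = 4: m_f ∈ {m_i−1, m_i, m_i+1} ∩ [−4, 4] = {0, 1, 2} → 3 states.
For l_f = 6: m_f ∈ {m_i−1, m_i, m_i+1} ∩ [−6, 6] = {0, 1, 2} → 3 states.
Total: 6.

6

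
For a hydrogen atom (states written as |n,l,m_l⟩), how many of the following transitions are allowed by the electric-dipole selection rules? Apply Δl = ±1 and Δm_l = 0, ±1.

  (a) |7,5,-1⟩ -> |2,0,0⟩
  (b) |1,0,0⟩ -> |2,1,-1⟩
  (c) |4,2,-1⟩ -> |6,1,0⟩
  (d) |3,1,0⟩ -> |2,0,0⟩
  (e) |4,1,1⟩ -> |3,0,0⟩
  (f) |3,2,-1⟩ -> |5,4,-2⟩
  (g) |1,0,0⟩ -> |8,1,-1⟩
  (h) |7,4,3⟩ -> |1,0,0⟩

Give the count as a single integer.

(a) forbidden — Δl = -5 (E1 requires Δl = ±1)
(b) allowed
(c) allowed
(d) allowed
(e) allowed
(f) forbidden — Δl = +2 (E1 requires Δl = ±1)
(g) allowed
(h) forbidden — Δl = -4 (E1 requires Δl = ±1); Δm_l = -3 (E1 requires Δm_l = 0, ±1)
Total allowed: 5 of 8.

5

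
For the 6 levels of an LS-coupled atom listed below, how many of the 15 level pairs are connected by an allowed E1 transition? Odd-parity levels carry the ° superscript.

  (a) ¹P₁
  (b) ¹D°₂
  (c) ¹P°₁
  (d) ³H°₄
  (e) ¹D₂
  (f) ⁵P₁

4

(a)–(b): allowed.
(a)–(c): allowed.
(a)–(d): forbidden (ΔS, ΔL, ΔJ).
(a)–(e): forbidden (parity).
(a)–(f): forbidden (parity, ΔS).
(b)–(c): forbidden (parity).
(b)–(d): forbidden (parity, ΔS, ΔL, ΔJ).
(b)–(e): allowed.
(b)–(f): forbidden (ΔS).
(c)–(d): forbidden (parity, ΔS, ΔL, ΔJ).
(c)–(e): allowed.
(c)–(f): forbidden (ΔS).
(d)–(e): forbidden (ΔS, ΔL, ΔJ).
(d)–(f): forbidden (ΔS, ΔL, ΔJ).
(e)–(f): forbidden (parity, ΔS).
Allowed pairs: 4 of 15.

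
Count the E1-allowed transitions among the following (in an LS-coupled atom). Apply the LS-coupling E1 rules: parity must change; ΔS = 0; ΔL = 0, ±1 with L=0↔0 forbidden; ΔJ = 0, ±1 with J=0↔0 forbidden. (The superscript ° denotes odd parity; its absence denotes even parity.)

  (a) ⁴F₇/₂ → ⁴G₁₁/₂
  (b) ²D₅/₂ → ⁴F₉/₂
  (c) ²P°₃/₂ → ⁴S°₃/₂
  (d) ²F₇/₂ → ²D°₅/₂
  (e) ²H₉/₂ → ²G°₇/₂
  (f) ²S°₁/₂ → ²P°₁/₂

(a) forbidden (parity, ΔJ fail)
(b) forbidden (parity, ΔS, ΔJ fail)
(c) forbidden (parity, ΔS fail)
(d) allowed
(e) allowed
(f) forbidden (parity fails)
Total allowed: 2 of 6.

2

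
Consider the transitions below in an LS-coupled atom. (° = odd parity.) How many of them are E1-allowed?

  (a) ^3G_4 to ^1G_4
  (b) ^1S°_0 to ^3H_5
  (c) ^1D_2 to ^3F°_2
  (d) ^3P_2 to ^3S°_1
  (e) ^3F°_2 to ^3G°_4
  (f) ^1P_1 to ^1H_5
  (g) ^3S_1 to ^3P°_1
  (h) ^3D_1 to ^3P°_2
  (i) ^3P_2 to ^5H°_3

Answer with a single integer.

3

(a) forbidden (parity, ΔS fail)
(b) forbidden (ΔS, ΔL, ΔJ fail)
(c) forbidden (ΔS fails)
(d) allowed
(e) forbidden (parity, ΔJ fail)
(f) forbidden (parity, ΔL, ΔJ fail)
(g) allowed
(h) allowed
(i) forbidden (ΔS, ΔL fail)
Total allowed: 3 of 9.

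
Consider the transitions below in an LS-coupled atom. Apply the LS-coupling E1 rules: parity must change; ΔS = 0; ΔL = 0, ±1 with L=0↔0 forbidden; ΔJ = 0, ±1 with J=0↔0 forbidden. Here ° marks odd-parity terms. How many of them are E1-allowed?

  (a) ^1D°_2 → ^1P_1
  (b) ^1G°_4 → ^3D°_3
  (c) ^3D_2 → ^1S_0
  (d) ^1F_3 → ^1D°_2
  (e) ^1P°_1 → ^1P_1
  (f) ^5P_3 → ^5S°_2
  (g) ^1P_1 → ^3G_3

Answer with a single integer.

4

(a) allowed
(b) forbidden (parity, ΔS, ΔL fail)
(c) forbidden (parity, ΔS, ΔL, ΔJ fail)
(d) allowed
(e) allowed
(f) allowed
(g) forbidden (parity, ΔS, ΔL, ΔJ fail)
Total allowed: 4 of 7.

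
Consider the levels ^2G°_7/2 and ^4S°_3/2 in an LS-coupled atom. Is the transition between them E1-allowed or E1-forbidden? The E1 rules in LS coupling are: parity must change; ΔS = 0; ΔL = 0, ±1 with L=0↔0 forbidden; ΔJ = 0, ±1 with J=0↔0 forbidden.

Reading off the term symbols: S 1/2→3/2, L 4→0, J 7/2→3/2, parity odd→odd.
ΔS = 0: S: 1/2 → 3/2 — violated.
Parity must change: odd → odd — violated.
ΔL = 0, ±1 (not L=0↔0): L: 4 → 0, ΔL = -4 — violated.
ΔJ = 0, ±1 (not J=0↔0): J: 7/2 → 3/2, ΔJ = -2 — violated.
Rule(s) violated: parity, ΔS, ΔL, ΔJ.

forbidden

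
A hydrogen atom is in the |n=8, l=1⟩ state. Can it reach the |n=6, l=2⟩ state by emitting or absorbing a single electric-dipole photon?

allowed

l: 1 → 2 (Δl = +1). Δl = ±1 ✓.
All E1 selection rules are satisfied.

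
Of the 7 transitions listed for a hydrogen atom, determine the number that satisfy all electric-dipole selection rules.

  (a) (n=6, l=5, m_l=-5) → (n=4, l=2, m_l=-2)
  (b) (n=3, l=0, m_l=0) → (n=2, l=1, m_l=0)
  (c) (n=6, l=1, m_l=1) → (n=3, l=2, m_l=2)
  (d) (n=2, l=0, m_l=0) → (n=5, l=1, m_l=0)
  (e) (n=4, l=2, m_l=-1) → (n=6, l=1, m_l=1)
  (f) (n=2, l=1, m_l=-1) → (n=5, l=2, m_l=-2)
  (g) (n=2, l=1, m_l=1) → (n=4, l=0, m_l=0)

(a) forbidden — Δl = -3 (E1 requires Δl = ±1); Δm_l = +3 (E1 requires Δm_l = 0, ±1)
(b) allowed
(c) allowed
(d) allowed
(e) forbidden — Δm_l = +2 (E1 requires Δm_l = 0, ±1)
(f) allowed
(g) allowed
Total allowed: 5 of 7.

5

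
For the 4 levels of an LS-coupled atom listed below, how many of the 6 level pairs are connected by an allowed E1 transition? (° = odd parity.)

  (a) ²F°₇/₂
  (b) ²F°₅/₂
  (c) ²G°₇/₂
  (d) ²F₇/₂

3

(a)–(b): forbidden (parity).
(a)–(c): forbidden (parity).
(a)–(d): allowed.
(b)–(c): forbidden (parity).
(b)–(d): allowed.
(c)–(d): allowed.
Allowed pairs: 3 of 6.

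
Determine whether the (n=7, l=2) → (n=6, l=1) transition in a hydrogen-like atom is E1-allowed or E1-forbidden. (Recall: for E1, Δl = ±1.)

l: 2 → 1 (Δl = -1). Δl = ±1 passes.
All E1 selection rules are satisfied.

allowed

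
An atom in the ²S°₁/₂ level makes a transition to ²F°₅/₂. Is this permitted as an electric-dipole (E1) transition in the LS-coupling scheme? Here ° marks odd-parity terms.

forbidden

Initial level: S=1/2, L=0, J=1/2, parity odd. Final level: S=1/2, L=3, J=5/2, parity odd.
Parity must change: odd → odd — ✗.
ΔS = 0: S: 1/2 → 1/2 — ✓.
ΔL = 0, ±1 (not L=0↔0): L: 0 → 3, ΔL = +3 — ✗.
ΔJ = 0, ±1 (not J=0↔0): J: 1/2 → 5/2, ΔJ = +2 — ✗.
Rule(s) violated: parity, ΔL, ΔJ.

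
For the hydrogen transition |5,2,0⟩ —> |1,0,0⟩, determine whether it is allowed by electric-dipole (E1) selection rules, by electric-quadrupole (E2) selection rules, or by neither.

E2

Δl = 0 − 2 = -2; l_i + l_f = 2.
Δm_l = +0.
E1 (Δl = ±1, |Δm_l| ≤ 1): not satisfied.
E2 (Δl = 0,±2, l_i+l_f ≥ 2, |Δm_l| ≤ 2): satisfied.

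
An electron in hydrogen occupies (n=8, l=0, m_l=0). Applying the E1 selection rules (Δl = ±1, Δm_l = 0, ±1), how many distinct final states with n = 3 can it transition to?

E1 requires Δl = ±1, so l_f ∈ {-1, 1}; with 0 ≤ l_f ≤ n_f−1 = 2, the allowed l_f values are {1}.
For l_f = 1: m_f ∈ {m_i−1, m_i, m_i+1} ∩ [−1, 1] = {-1, 0, 1} → 3 states.
Total: 3.

3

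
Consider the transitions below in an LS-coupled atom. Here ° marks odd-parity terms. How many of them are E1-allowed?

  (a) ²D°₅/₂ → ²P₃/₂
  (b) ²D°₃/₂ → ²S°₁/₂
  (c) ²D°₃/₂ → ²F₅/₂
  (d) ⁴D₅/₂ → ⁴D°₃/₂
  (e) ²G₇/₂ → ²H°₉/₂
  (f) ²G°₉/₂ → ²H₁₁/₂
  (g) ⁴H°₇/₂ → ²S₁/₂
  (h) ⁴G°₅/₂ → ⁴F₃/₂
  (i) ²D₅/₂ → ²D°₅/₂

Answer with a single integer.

7

(a) allowed
(b) forbidden (parity, ΔL fail)
(c) allowed
(d) allowed
(e) allowed
(f) allowed
(g) forbidden (ΔS, ΔL, ΔJ fail)
(h) allowed
(i) allowed
Total allowed: 7 of 9.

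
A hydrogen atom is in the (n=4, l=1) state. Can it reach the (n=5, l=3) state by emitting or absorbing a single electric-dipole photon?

forbidden

Initial l = 1, final l = 3, so Δl = +2. E1 requires Δl = ±1: violated.
The transition is electric-dipole forbidden.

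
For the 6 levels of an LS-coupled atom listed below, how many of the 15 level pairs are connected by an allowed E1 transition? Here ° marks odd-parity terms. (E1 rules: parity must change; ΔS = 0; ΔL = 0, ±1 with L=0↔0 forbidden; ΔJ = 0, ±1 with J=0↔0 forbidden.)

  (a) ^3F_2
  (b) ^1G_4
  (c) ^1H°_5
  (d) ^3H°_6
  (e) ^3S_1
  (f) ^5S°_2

1

(a)–(b): forbidden (parity, ΔS, ΔJ).
(a)–(c): forbidden (ΔS, ΔL, ΔJ).
(a)–(d): forbidden (ΔL, ΔJ).
(a)–(e): forbidden (parity, ΔL).
(a)–(f): forbidden (ΔS, ΔL).
(b)–(c): allowed.
(b)–(d): forbidden (ΔS, ΔJ).
(b)–(e): forbidden (parity, ΔS, ΔL, ΔJ).
(b)–(f): forbidden (ΔS, ΔL, ΔJ).
(c)–(d): forbidden (parity, ΔS).
(c)–(e): forbidden (ΔS, ΔL, ΔJ).
(c)–(f): forbidden (parity, ΔS, ΔL, ΔJ).
(d)–(e): forbidden (ΔL, ΔJ).
(d)–(f): forbidden (parity, ΔS, ΔL, ΔJ).
(e)–(f): forbidden (ΔS, ΔL).
Allowed pairs: 1 of 15.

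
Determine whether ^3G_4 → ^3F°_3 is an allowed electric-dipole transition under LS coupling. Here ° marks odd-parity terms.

Parity must change: even → odd — ✓.
ΔS = 0: S: 1 → 1 — ✓.
ΔL = 0, ±1 (not L=0↔0): L: 4 → 3, ΔL = -1 — ✓.
ΔJ = 0, ±1 (not J=0↔0): J: 4 → 3, ΔJ = -1 — ✓.
All four E1 rules are satisfied.

allowed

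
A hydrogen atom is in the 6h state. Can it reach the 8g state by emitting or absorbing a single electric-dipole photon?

Δl = 4 − 5 = -1; the E1 rule Δl = ±1 is satisfied.
All E1 selection rules are satisfied.

allowed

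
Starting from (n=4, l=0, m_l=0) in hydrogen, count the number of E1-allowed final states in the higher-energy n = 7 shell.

3

E1 requires Δl = ±1, so l_f ∈ {-1, 1}; with 0 ≤ l_f ≤ n_f−1 = 6, the allowed l_f values are {1}.
For l_f = 1: m_f ∈ {m_i−1, m_i, m_i+1} ∩ [−1, 1] = {-1, 0, 1} → 3 states.
Total: 3.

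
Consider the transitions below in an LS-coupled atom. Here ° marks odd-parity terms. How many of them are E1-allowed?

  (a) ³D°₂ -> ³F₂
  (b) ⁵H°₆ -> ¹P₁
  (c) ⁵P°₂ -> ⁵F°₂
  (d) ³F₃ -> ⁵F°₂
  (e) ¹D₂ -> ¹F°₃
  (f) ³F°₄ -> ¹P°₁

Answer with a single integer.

2

(a) allowed
(b) forbidden (ΔS, ΔL, ΔJ fail)
(c) forbidden (parity, ΔL fail)
(d) forbidden (ΔS fails)
(e) allowed
(f) forbidden (parity, ΔS, ΔL, ΔJ fail)
Total allowed: 2 of 6.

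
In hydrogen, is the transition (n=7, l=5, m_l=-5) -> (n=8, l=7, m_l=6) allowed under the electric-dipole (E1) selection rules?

l: 5 → 7 (Δl = +2). Δl = ±1 fails.
Δm_l = 6 − (-5) = +11. E1 requires Δm_l = 0, ±1: fails.
The transition is electric-dipole forbidden.

forbidden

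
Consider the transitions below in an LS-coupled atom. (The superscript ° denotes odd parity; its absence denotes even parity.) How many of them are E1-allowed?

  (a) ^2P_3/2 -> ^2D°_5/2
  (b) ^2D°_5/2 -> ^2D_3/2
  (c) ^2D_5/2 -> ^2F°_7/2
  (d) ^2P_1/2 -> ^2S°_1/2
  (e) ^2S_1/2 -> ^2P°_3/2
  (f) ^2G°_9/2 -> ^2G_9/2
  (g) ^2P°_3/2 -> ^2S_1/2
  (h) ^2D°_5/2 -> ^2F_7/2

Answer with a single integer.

(a) allowed
(b) allowed
(c) allowed
(d) allowed
(e) allowed
(f) allowed
(g) allowed
(h) allowed
Total allowed: 8 of 8.

8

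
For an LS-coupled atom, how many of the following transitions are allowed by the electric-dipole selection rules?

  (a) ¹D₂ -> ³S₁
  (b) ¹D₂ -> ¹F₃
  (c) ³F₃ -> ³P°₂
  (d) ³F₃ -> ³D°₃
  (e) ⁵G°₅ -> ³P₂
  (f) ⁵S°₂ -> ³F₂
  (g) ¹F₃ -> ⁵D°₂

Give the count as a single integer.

(a) forbidden (parity, ΔS, ΔL fail)
(b) forbidden (parity fails)
(c) forbidden (ΔL fails)
(d) allowed
(e) forbidden (ΔS, ΔL, ΔJ fail)
(f) forbidden (ΔS, ΔL fail)
(g) forbidden (ΔS fails)
Total allowed: 1 of 7.

1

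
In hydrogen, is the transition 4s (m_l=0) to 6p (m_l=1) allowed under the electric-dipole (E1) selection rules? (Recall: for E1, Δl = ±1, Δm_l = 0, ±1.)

allowed

Δl = 1 − 0 = +1; the E1 rule Δl = ±1 is satisfied.
Δm_l = 1 − (0) = +1. E1 requires Δm_l = 0, ±1: satisfied.
All E1 selection rules are satisfied.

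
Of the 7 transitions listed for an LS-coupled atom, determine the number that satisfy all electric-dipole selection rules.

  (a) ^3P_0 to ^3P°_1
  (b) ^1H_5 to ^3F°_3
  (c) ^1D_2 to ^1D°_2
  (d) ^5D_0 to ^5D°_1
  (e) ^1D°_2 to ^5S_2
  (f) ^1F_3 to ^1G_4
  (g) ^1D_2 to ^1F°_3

4

(a) allowed
(b) forbidden (ΔS, ΔL, ΔJ fail)
(c) allowed
(d) allowed
(e) forbidden (ΔS, ΔL fail)
(f) forbidden (parity fails)
(g) allowed
Total allowed: 4 of 7.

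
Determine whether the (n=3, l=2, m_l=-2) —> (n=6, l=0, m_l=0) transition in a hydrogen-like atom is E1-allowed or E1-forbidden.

forbidden

l: 2 → 0 (Δl = -2). Δl = ±1 violated.
m_l: -2 → 0 (Δm_l = +2). |Δm_l| ≤ 1 violated.
The transition is electric-dipole forbidden.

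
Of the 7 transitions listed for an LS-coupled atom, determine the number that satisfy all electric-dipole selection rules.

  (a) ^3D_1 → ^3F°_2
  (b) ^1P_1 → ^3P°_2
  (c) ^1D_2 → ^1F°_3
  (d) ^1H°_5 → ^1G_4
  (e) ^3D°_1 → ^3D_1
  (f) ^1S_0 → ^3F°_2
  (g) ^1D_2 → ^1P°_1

5

(a) allowed
(b) forbidden (ΔS fails)
(c) allowed
(d) allowed
(e) allowed
(f) forbidden (ΔS, ΔL, ΔJ fail)
(g) allowed
Total allowed: 5 of 7.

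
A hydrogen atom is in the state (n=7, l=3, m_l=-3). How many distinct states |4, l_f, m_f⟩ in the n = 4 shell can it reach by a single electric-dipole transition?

E1 requires Δl = ±1, so l_f ∈ {2, 4}; with 0 ≤ l_f ≤ n_f−1 = 3, the allowed l_f values are {2}.
For l_f = 2: m_f ∈ {m_i−1, m_i, m_i+1} ∩ [−2, 2] = {-2} → 1 state.
Total: 1.

1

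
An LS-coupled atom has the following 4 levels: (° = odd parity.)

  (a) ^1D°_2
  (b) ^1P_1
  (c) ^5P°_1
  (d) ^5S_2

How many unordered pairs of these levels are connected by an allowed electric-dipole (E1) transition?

(a)–(b): allowed.
(a)–(c): forbidden (parity, ΔS).
(a)–(d): forbidden (ΔS, ΔL).
(b)–(c): forbidden (ΔS).
(b)–(d): forbidden (parity, ΔS).
(c)–(d): allowed.
Allowed pairs: 2 of 6.

2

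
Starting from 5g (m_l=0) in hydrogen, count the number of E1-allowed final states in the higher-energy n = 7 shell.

6

E1 requires Δl = ±1, so l_f ∈ {3, 5}; with 0 ≤ l_f ≤ n_f−1 = 6, the allowed l_f values are {3, 5}.
For l_f = 3: m_f ∈ {m_i−1, m_i, m_i+1} ∩ [−3, 3] = {-1, 0, 1} → 3 states.
For l_f = 5: m_f ∈ {m_i−1, m_i, m_i+1} ∩ [−5, 5] = {-1, 0, 1} → 3 states.
Total: 6.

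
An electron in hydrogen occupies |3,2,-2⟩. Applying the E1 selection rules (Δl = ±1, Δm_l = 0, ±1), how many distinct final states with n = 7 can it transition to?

E1 requires Δl = ±1, so l_f ∈ {1, 3}; with 0 ≤ l_f ≤ n_f−1 = 6, the allowed l_f values are {1, 3}.
For l_f = 1: m_f ∈ {m_i−1, m_i, m_i+1} ∩ [−1, 1] = {-1} → 1 state.
For l_f = 3: m_f ∈ {m_i−1, m_i, m_i+1} ∩ [−3, 3] = {-3, -2, -1} → 3 states.
Total: 4.

4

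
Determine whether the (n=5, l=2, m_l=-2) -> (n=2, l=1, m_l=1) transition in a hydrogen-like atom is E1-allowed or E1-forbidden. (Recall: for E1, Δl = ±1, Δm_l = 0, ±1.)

forbidden

Δl = 1 − 2 = -1; the E1 rule Δl = ±1 is passes.
Δm_l = 1 − (-2) = +3. E1 requires Δm_l = 0, ±1: fails.
The transition is electric-dipole forbidden.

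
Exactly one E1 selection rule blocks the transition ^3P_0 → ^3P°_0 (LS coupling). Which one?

Reading off the term symbols: S 1→1, L 1→1, J 0→0, parity even→odd.
Parity must change: even → odd — ✓.
ΔS = 0: S: 1 → 1 — ✓.
ΔL = 0, ±1 (not L=0↔0): L: 1 → 1, ΔL = +0 — ✓.
ΔJ = 0, ±1 (not J=0↔0): J: 0 → 0, ΔJ = +0 — ✗.

the J=0 ↔ J=0 exclusion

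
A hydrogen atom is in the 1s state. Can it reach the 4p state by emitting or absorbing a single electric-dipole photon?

Δl = 1 − 0 = +1; the E1 rule Δl = ±1 is passes.
All E1 selection rules are satisfied.

allowed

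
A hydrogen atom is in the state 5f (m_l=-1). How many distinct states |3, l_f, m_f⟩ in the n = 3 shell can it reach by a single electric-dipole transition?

E1 requires Δl = ±1, so l_f ∈ {2, 4}; with 0 ≤ l_f ≤ n_f−1 = 2, the allowed l_f values are {2}.
For l_f = 2: m_f ∈ {m_i−1, m_i, m_i+1} ∩ [−2, 2] = {-2, -1, 0} → 3 states.
Total: 3.

3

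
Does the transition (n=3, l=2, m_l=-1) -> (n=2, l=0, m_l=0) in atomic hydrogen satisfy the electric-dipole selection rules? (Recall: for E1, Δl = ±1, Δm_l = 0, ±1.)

Initial l = 2, final l = 0, so Δl = -2. E1 requires Δl = ±1: violated.
m_l: -1 → 0 (Δm_l = +1). |Δm_l| ≤ 1 satisfied.
The transition is electric-dipole forbidden.

forbidden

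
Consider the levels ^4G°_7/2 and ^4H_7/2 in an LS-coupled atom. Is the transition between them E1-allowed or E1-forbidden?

allowed

Reading off the term symbols: S 3/2→3/2, L 4→5, J 7/2→7/2, parity odd→even.
ΔJ = 0, ±1 (not J=0↔0): J: 7/2 → 7/2, ΔJ = +0 — ok.
Parity must change: odd → even — ok.
ΔL = 0, ±1 (not L=0↔0): L: 4 → 5, ΔL = +1 — ok.
ΔS = 0: S: 3/2 → 3/2 — ok.
All four E1 rules are satisfied.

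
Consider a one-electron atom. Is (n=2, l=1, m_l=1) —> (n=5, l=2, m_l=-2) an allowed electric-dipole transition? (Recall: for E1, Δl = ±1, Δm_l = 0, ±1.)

Δl = 2 − 1 = +1; the E1 rule Δl = ±1 is passes.
m_l: 1 → -2 (Δm_l = -3). |Δm_l| ≤ 1 fails.
The transition is electric-dipole forbidden.

forbidden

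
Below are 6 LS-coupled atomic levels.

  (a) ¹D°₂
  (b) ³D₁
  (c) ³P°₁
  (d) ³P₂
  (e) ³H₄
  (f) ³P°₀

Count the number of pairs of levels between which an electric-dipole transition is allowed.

3

(a)–(b): forbidden (ΔS).
(a)–(c): forbidden (parity, ΔS).
(a)–(d): forbidden (ΔS).
(a)–(e): forbidden (ΔS, ΔL, ΔJ).
(a)–(f): forbidden (parity, ΔS, ΔJ).
(b)–(c): allowed.
(b)–(d): forbidden (parity).
(b)–(e): forbidden (parity, ΔL, ΔJ).
(b)–(f): allowed.
(c)–(d): allowed.
(c)–(e): forbidden (ΔL, ΔJ).
(c)–(f): forbidden (parity).
(d)–(e): forbidden (parity, ΔL, ΔJ).
(d)–(f): forbidden (ΔJ).
(e)–(f): forbidden (ΔL, ΔJ).
Allowed pairs: 3 of 15.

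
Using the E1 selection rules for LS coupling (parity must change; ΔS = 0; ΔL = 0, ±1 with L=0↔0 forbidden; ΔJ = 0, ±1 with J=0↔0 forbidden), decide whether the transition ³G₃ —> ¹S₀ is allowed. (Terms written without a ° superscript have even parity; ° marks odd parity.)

Reading off the term symbols: S 1→0, L 4→0, J 3→0, parity even→even.
Parity must change: even → even — ✗.
ΔS = 0: S: 1 → 0 — ✗.
ΔL = 0, ±1 (not L=0↔0): L: 4 → 0, ΔL = -4 — ✗.
ΔJ = 0, ±1 (not J=0↔0): J: 3 → 0, ΔJ = -3 — ✗.
Rule(s) violated: parity, ΔS, ΔL, ΔJ.

forbidden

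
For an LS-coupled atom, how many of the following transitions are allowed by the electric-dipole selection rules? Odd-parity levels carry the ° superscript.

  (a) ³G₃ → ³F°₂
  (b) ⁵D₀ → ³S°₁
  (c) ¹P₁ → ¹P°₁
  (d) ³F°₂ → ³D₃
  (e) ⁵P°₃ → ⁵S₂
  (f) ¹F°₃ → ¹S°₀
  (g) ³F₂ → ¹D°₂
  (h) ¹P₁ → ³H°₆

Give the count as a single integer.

4

(a) allowed
(b) forbidden (ΔS, ΔL fail)
(c) allowed
(d) allowed
(e) allowed
(f) forbidden (parity, ΔL, ΔJ fail)
(g) forbidden (ΔS fails)
(h) forbidden (ΔS, ΔL, ΔJ fail)
Total allowed: 4 of 8.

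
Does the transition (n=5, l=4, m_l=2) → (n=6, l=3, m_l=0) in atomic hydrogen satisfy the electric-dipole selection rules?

l: 4 → 3 (Δl = -1). Δl = ±1 passes.
Δm_l = 0 − (2) = -2. E1 requires Δm_l = 0, ±1: fails.
The transition is electric-dipole forbidden.

forbidden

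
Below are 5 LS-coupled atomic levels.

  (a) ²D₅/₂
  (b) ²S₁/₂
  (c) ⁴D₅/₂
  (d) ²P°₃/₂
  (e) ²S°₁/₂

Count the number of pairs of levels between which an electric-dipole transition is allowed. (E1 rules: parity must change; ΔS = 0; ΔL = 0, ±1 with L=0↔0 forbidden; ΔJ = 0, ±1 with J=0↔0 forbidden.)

2

(a)–(b): forbidden (parity, ΔL, ΔJ).
(a)–(c): forbidden (parity, ΔS).
(a)–(d): allowed.
(a)–(e): forbidden (ΔL, ΔJ).
(b)–(c): forbidden (parity, ΔS, ΔL, ΔJ).
(b)–(d): allowed.
(b)–(e): forbidden (ΔL).
(c)–(d): forbidden (ΔS).
(c)–(e): forbidden (ΔS, ΔL, ΔJ).
(d)–(e): forbidden (parity).
Allowed pairs: 2 of 10.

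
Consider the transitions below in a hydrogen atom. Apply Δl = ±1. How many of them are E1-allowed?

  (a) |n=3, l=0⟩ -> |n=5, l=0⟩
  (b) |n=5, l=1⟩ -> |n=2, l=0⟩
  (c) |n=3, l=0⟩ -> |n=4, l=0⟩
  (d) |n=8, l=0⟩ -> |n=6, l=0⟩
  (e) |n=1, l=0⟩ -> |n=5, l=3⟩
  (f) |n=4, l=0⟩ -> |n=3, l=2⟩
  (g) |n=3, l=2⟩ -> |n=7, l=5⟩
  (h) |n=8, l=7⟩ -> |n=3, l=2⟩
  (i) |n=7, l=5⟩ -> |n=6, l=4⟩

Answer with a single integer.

2

(a) forbidden — Δl = +0 (E1 requires Δl = ±1)
(b) allowed
(c) forbidden — Δl = +0 (E1 requires Δl = ±1)
(d) forbidden — Δl = +0 (E1 requires Δl = ±1)
(e) forbidden — Δl = +3 (E1 requires Δl = ±1)
(f) forbidden — Δl = +2 (E1 requires Δl = ±1)
(g) forbidden — Δl = +3 (E1 requires Δl = ±1)
(h) forbidden — Δl = -5 (E1 requires Δl = ±1)
(i) allowed
Total allowed: 2 of 9.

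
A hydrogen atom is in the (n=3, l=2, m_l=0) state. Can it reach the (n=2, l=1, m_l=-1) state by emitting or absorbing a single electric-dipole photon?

Initial l = 2, final l = 1, so Δl = -1. E1 requires Δl = ±1: ✓.
m_l: 0 → -1 (Δm_l = -1). |Δm_l| ≤ 1 ✓.
All E1 selection rules are satisfied.

allowed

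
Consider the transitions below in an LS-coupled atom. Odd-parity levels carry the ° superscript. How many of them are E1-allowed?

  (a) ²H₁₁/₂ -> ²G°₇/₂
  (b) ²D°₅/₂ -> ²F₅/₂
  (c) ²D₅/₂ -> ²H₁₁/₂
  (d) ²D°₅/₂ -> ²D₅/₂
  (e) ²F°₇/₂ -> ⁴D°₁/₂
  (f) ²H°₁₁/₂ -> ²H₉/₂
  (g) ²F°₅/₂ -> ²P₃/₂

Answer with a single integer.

(a) forbidden (ΔJ fails)
(b) allowed
(c) forbidden (parity, ΔL, ΔJ fail)
(d) allowed
(e) forbidden (parity, ΔS, ΔJ fail)
(f) allowed
(g) forbidden (ΔL fails)
Total allowed: 3 of 7.

3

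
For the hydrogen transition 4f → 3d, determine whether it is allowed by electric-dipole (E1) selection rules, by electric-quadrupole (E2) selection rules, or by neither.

E1

Δl = 2 − 3 = -1; l_i + l_f = 5.
E1 (Δl = ±1): satisfied.
E2 (Δl = 0,±2, l_i+l_f ≥ 2): not satisfied.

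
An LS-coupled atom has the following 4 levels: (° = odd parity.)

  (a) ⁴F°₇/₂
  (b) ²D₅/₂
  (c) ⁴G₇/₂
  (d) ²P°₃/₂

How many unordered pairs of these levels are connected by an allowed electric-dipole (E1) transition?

(a)–(b): forbidden (ΔS).
(a)–(c): allowed.
(a)–(d): forbidden (parity, ΔS, ΔL, ΔJ).
(b)–(c): forbidden (parity, ΔS, ΔL).
(b)–(d): allowed.
(c)–(d): forbidden (ΔS, ΔL, ΔJ).
Allowed pairs: 2 of 6.

2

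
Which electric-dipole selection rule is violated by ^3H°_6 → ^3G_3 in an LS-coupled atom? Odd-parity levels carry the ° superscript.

Parity must change: odd → even — ok.
ΔS = 0: S: 1 → 1 — ok.
ΔL = 0, ±1 (not L=0↔0): L: 5 → 4, ΔL = -1 — ok.
ΔJ = 0, ±1 (not J=0↔0): J: 6 → 3, ΔJ = -3 — fails.

the ΔJ = 0, ±1 rule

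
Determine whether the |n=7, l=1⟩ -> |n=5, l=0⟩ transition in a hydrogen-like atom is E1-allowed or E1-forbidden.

allowed

Δl = 0 − 1 = -1; the E1 rule Δl = ±1 is passes.
All E1 selection rules are satisfied.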